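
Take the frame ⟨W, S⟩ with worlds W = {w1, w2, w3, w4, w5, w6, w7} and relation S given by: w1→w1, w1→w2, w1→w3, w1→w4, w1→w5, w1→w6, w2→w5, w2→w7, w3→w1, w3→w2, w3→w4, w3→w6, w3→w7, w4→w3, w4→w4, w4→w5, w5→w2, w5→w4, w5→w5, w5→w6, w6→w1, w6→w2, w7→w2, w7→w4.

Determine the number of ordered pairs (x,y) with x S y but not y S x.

9

Enumerating: (w1,w2), (w1,w4), (w1,w5), (w3,w2), (w3,w6), (w3,w7), (w5,w6), (w6,w2), (w7,w4).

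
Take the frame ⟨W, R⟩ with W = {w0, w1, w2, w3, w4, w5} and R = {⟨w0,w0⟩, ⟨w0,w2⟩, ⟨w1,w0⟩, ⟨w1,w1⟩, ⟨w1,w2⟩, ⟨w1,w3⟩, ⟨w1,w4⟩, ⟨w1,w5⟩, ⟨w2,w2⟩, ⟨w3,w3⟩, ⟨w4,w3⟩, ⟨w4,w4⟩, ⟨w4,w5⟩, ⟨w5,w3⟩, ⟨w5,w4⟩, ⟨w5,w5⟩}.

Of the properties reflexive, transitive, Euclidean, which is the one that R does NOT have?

Euclidean

Reflexive: yes — every world is R-related to itself.
Transitive: yes — every two-step R-path is closed by a direct edge.
Euclidean: no — w1 R w0 and w1 R w3, but not w0 R w3.
Only Euclidean fails.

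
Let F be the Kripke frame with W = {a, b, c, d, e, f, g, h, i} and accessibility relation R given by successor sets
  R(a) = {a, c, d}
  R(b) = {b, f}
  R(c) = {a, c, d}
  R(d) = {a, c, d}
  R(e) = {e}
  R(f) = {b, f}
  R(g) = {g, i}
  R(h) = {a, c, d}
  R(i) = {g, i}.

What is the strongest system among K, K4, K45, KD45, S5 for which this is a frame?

KD45

Transitive (axiom 4): yes — every two-step R-path is closed by a direct edge.
Euclidean (axiom 5): yes — any two successors of a common world are R-related.
Serial (axiom D): yes — every world has a successor (e.g. a R a).
Reflexive (axiom T): no — h is not related to itself.
So F validates K, K4, K45, KD45; S5 would additionally require R to be reflexive. The strongest is KD45.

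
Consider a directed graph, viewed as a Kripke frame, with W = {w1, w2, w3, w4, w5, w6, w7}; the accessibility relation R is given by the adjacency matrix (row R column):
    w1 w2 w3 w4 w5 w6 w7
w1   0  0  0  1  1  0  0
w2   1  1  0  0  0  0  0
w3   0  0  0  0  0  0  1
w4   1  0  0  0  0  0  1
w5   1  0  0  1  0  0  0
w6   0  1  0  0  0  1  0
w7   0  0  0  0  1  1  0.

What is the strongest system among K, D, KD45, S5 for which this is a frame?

D

Serial (axiom D): yes — every world has a successor (e.g. w1 R w4).
Euclidean (axiom 5): no — w1 R w4 and w1 R w5, but not w4 R w5.
Transitive (axiom 4): no — w1 R w4 and w4 R w7, but not w1 R w7.
Reflexive (axiom T): no — w1 is not related to itself.
So F validates K, D; KD45 would additionally require R to be Euclidean and transitive. The strongest is D.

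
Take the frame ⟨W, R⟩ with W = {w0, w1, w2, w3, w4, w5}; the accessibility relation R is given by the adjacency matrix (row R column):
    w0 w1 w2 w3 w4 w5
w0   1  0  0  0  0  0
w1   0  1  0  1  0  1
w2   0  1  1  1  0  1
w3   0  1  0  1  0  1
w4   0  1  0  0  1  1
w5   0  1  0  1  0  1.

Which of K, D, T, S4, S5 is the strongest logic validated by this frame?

T

Serial (axiom D): yes — every world has a successor (e.g. w0 R w0).
Reflexive (axiom T): yes — every world is R-related to itself.
Transitive (axiom 4): no — w4 R w1 and w1 R w3, but not w4 R w3.
Euclidean (axiom 5): no — w2 R w1 and w2 R w2, but not w1 R w2.
So F validates K, D, T; S4 would additionally require R to be transitive. The strongest is T.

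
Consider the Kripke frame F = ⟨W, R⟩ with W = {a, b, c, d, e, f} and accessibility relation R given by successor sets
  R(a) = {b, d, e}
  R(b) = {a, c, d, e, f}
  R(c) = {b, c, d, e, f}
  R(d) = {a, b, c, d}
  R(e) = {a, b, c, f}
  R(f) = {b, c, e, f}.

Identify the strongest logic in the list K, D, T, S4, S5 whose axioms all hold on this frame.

D

Serial (axiom D): yes — every world has a successor (e.g. a R b).
Reflexive (axiom T): no — a is not related to itself.
Transitive (axiom 4): no — a R b and b R c, but not a R c.
Euclidean (axiom 5): no — a R d and a R e, but not d R e.
So F validates K, D; T would additionally require R to be reflexive. The strongest is D.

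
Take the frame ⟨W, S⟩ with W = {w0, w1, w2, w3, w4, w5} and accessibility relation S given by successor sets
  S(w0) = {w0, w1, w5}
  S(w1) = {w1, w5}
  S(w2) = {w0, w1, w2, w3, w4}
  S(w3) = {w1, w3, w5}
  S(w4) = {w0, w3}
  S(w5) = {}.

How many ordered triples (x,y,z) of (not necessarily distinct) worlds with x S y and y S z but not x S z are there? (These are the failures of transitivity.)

7

Enumerating: (w2,w0,w5), (w2,w1,w5), (w2,w3,w5), (w4,w0,w1), (w4,w0,w5), (w4,w3,w1), (w4,w3,w5).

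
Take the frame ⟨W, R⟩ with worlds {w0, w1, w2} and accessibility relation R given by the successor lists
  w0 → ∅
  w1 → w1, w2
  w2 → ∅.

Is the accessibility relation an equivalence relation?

Reflexive: no — w0 is not related to itself.
Symmetric: no — w1 R w2 but not w2 R w1.
Transitive: yes — every two-step R-path is closed by a direct edge.
So R is not an equivalence relation.

No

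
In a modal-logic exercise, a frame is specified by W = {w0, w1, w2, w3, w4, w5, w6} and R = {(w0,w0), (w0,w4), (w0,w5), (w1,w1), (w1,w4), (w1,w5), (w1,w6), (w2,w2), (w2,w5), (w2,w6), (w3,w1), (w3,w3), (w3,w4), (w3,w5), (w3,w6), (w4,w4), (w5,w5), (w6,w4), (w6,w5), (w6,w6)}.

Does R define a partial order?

Reflexive: yes — every world is R-related to itself.
Transitive: no — w2 R w6 and w6 R w4, but not w2 R w4.
Antisymmetric: yes — no distinct pair is related both ways.
So R is not a partial order.

No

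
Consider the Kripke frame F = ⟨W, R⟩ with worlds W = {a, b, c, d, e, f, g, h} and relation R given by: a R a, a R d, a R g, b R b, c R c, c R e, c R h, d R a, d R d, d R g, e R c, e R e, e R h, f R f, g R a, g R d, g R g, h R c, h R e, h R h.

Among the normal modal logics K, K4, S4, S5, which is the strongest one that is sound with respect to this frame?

S5

Transitive (axiom 4): yes — every two-step R-path is closed by a direct edge.
Reflexive (axiom T): yes — every world is R-related to itself.
Euclidean (axiom 5): yes — any two successors of a common world are R-related.
So F validates K, K4, S4, S5. The strongest is S5.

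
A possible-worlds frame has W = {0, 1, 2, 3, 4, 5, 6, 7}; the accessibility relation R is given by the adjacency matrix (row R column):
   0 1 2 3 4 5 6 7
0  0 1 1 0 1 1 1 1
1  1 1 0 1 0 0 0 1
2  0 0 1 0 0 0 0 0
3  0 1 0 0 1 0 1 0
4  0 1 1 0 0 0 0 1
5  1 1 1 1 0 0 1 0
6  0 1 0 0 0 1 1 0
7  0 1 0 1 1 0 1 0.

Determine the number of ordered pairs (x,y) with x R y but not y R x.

Enumerating: (0,2), (0,4), (0,6), (0,7), (3,4), (3,6), (4,1), (4,2), (5,1), (5,2), (5,3), (6,1), (7,3), (7,6).

14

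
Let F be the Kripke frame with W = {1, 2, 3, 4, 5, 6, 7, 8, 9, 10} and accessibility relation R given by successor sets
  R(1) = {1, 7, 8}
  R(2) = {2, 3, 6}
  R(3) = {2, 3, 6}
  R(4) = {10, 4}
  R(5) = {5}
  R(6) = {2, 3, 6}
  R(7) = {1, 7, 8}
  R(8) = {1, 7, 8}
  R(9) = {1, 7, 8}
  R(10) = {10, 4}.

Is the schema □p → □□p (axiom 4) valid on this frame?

By correspondence theory, 4 is valid on a frame iff R is transitive.
Transitive: yes — every two-step R-path is closed by a direct edge.

Yes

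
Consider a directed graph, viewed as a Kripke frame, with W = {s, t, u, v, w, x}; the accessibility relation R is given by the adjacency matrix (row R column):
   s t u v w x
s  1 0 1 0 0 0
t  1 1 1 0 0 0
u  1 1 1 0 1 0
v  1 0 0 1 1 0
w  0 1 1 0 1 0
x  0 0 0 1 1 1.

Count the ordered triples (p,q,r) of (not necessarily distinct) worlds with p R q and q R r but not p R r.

11

Enumerating: (s,u,t), (s,u,w), (t,u,w), (v,s,u), (v,w,t), (v,w,u), (w,t,s), (w,u,s), (x,v,s), (x,w,t), (x,w,u).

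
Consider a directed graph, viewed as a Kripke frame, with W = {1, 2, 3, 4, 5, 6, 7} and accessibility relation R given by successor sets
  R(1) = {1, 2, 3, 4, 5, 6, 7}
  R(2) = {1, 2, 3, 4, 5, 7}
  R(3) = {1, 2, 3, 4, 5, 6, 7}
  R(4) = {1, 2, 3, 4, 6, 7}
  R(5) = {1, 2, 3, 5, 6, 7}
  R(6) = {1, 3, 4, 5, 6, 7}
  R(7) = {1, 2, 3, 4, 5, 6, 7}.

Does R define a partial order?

Reflexive: yes — every world is R-related to itself.
Transitive: no — 2 R 1 and 1 R 6, but not 2 R 6.
Antisymmetric: no — 1 R 2 and 2 R 1 with 1 ≠ 2.
So R is not a partial order.

No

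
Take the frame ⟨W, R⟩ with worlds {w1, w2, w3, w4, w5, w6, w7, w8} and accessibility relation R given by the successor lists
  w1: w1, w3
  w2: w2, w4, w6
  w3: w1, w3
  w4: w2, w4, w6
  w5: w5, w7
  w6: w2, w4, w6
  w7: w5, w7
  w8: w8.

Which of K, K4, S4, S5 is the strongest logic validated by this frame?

S5

Transitive (axiom 4): yes — every two-step R-path is closed by a direct edge.
Reflexive (axiom T): yes — every world is R-related to itself.
Euclidean (axiom 5): yes — any two successors of a common world are R-related.
So F validates K, K4, S4, S5. The strongest is S5.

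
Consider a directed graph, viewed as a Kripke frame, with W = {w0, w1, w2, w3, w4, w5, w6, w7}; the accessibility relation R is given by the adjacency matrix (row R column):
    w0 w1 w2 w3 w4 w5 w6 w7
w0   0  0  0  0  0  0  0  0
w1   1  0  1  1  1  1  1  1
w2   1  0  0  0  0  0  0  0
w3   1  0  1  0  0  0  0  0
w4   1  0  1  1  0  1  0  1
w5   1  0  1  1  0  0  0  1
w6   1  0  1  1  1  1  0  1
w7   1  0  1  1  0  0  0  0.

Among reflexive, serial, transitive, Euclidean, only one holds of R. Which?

transitive

Reflexive: no — w0 is not related to itself.
Serial: no — w0 has no R-successor.
Transitive: yes — every two-step R-path is closed by a direct edge.
Euclidean: no — w1 R w0 and w1 R w2, but not w0 R w2.
Only transitive holds.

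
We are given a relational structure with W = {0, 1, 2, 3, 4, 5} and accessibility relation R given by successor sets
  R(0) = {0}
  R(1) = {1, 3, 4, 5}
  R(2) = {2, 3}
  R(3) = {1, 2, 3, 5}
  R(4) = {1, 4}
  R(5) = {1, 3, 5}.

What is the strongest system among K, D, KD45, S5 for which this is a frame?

Serial (axiom D): yes — every world has a successor (e.g. 0 R 0).
Euclidean (axiom 5): no — 1 R 3 and 1 R 4, but not 3 R 4.
Transitive (axiom 4): no — 1 R 3 and 3 R 2, but not 1 R 2.
Reflexive (axiom T): yes — every world is R-related to itself.
So F validates K, D; KD45 would additionally require R to be Euclidean and transitive. The strongest is D.

D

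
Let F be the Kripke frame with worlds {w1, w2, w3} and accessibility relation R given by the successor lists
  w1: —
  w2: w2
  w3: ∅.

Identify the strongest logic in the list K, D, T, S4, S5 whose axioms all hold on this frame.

K

Serial (axiom D): no — w1 has no R-successor.
Reflexive (axiom T): no — w1 is not related to itself.
Transitive (axiom 4): yes — every two-step R-path is closed by a direct edge.
Euclidean (axiom 5): yes — any two successors of a common world are R-related.
So F validates K; D would additionally require R to be serial. The strongest is K.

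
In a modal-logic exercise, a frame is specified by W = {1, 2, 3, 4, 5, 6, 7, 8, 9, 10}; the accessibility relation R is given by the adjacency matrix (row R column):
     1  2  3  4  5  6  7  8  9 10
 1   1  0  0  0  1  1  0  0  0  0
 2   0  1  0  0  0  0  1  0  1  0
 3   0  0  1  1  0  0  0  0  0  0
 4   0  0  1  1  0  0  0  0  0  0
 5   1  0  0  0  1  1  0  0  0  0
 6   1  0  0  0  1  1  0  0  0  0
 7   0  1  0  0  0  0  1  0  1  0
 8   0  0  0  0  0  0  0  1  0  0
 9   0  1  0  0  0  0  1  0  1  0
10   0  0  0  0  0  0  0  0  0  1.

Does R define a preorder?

Yes

Reflexive: yes — every world is R-related to itself.
Transitive: yes — every two-step R-path is closed by a direct edge.
So R is a preorder.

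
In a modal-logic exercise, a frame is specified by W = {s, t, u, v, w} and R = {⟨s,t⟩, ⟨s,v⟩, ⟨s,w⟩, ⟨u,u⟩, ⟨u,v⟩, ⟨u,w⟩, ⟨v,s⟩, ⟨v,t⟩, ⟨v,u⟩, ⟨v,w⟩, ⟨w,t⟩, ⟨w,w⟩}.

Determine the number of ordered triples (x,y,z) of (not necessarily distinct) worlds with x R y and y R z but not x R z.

Enumerating: (s,v,s), (s,v,u), (u,v,s), (u,v,t), (u,w,t), (v,s,v), (v,u,v).

7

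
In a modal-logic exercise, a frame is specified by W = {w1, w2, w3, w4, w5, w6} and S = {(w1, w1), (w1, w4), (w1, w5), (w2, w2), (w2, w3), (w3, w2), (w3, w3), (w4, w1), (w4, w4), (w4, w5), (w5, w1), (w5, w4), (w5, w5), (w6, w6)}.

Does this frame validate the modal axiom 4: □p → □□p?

Yes

The schema 4 characterises exactly the transitive frames.
Transitive: yes — every two-step S-path is closed by a direct edge.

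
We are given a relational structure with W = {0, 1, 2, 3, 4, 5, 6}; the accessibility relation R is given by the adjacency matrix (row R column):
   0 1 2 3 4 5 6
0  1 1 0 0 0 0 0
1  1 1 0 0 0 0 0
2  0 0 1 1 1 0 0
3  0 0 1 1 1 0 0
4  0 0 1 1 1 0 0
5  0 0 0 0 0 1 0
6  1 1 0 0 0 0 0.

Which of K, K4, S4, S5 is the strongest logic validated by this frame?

Transitive (axiom 4): yes — every two-step R-path is closed by a direct edge.
Reflexive (axiom T): no — 6 is not related to itself.
Euclidean (axiom 5): yes — any two successors of a common world are R-related.
So F validates K, K4; S4 would additionally require R to be reflexive. The strongest is K4.

K4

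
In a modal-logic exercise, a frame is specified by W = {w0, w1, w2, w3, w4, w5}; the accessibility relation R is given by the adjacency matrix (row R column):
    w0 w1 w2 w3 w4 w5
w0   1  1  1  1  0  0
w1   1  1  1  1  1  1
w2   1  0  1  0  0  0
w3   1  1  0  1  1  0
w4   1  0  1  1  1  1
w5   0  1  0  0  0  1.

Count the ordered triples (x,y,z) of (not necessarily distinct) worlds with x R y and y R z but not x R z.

17

Enumerating: (w0,w1,w4), (w0,w1,w5), (w0,w3,w4), (w2,w0,w1), (w2,w0,w3), (w3,w0,w2), (w3,w1,w2), (w3,w1,w5), (w3,w4,w2), (w3,w4,w5), (w4,w0,w1), (w4,w3,w1), (w4,w5,w1), (w5,w1,w0), (w5,w1,w2), (w5,w1,w3), (w5,w1,w4).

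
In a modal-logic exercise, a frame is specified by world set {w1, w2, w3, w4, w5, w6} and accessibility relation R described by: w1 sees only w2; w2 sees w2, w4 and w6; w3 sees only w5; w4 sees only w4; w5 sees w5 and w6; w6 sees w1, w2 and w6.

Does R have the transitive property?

Transitive: no — w1 R w2 and w2 R w4, but not w1 R w4.

No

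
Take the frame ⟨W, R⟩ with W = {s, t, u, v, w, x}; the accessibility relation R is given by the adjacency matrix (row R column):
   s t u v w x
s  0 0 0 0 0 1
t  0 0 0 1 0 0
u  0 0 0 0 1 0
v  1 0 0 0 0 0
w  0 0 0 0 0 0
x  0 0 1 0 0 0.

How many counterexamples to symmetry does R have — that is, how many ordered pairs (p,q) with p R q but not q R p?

Enumerating: (s,x), (t,v), (u,w), (v,s), (x,u).

5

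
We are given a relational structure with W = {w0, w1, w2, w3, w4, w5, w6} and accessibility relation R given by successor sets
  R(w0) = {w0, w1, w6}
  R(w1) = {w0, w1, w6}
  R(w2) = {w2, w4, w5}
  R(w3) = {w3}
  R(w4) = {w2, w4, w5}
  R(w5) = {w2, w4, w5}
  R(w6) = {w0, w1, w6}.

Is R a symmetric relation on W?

Symmetric: yes — every pair in R has its reverse in R.

Yes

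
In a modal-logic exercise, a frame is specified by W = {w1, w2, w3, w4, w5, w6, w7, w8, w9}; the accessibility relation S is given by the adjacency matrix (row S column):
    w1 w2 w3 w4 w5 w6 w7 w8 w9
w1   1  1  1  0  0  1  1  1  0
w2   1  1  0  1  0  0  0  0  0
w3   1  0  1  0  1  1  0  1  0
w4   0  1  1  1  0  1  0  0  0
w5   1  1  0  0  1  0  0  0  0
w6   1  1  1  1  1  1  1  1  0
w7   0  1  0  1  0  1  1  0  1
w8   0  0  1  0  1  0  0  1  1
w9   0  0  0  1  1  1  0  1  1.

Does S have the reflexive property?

Yes

Reflexive: yes — every world is S-related to itself.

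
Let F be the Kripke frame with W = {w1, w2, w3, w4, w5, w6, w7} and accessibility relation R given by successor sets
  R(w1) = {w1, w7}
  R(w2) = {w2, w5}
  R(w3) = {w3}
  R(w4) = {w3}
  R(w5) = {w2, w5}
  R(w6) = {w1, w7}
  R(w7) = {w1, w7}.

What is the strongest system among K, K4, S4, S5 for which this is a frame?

Transitive (axiom 4): yes — every two-step R-path is closed by a direct edge.
Reflexive (axiom T): no — w4 is not related to itself.
Euclidean (axiom 5): yes — any two successors of a common world are R-related.
So F validates K, K4; S4 would additionally require R to be reflexive. The strongest is K4.

K4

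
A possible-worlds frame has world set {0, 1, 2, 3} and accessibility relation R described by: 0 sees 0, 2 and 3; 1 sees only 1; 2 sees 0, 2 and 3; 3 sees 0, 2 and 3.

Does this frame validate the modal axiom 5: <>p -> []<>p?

Axiom 5 corresponds to the accessibility relation being Euclidean.
Euclidean: yes — any two successors of a common world are R-related.

Yes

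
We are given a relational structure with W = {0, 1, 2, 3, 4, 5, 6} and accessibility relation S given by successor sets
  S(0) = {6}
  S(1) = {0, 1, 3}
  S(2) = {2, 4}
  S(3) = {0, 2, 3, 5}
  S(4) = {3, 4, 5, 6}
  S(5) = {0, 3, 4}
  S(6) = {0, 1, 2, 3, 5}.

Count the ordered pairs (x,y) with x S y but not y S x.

Enumerating: (1,0), (1,3), (2,4), (3,0), (3,2), (4,3), (4,6), (5,0), (6,1), (6,2), (6,3), (6,5).

12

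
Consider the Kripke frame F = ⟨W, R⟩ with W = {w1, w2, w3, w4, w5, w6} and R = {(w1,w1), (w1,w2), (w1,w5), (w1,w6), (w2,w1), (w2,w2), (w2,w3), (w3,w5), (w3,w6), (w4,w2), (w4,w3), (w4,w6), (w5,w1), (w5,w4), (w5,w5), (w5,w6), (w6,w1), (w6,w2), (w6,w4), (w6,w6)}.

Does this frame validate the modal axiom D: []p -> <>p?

Yes

By correspondence theory, D is valid on a frame iff R is serial.
Serial: yes — every world has a successor (e.g. w1 R w1).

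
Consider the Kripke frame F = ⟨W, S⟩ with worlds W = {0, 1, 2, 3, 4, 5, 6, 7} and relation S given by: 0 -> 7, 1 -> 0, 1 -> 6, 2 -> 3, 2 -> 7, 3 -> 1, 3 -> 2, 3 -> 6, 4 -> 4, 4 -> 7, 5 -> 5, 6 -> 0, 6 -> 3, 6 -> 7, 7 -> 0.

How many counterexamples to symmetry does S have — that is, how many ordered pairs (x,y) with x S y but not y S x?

7

Enumerating: (1,0), (1,6), (2,7), (3,1), (4,7), (6,0), (6,7).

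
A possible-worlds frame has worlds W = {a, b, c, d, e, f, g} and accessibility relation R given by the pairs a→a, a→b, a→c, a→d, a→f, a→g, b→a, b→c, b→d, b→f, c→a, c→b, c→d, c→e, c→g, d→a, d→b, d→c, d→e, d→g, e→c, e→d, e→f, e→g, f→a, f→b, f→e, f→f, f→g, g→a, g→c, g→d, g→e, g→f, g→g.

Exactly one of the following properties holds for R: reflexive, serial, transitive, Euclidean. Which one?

Reflexive: no — b is not related to itself.
Serial: yes — every world has a successor (e.g. a R a).
Transitive: no — a R c and c R e, but not a R e.
Euclidean: no — a R b and a R g, but not b R g.
Only serial holds.

serial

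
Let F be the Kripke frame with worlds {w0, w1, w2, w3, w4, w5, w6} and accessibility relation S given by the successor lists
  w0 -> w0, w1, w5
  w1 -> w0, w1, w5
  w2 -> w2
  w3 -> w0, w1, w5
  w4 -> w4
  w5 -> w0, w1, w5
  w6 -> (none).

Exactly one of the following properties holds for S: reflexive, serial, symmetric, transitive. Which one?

Reflexive: no — w3 is not related to itself.
Serial: no — w6 has no S-successor.
Symmetric: no — w3 S w0 but not w0 S w3.
Transitive: yes — every two-step S-path is closed by a direct edge.
Only transitive holds.

transitive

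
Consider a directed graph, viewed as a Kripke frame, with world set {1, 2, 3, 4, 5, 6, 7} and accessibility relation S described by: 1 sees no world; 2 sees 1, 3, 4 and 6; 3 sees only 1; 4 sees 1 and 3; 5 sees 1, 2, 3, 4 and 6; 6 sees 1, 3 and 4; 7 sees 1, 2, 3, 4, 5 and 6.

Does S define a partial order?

Reflexive: no — 1 is not related to itself.
Transitive: yes — every two-step S-path is closed by a direct edge.
Antisymmetric: yes — no distinct pair is related both ways.
So S is not a partial order.

No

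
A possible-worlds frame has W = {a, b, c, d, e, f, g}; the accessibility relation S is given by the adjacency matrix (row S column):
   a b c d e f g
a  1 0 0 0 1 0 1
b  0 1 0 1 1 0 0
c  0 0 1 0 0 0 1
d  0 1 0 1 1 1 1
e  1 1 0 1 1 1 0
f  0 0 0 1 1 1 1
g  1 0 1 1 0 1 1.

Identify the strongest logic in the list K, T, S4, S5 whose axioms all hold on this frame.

T

Reflexive (axiom T): yes — every world is S-related to itself.
Transitive (axiom 4): no — a S e and e S b, but not a S b.
Euclidean (axiom 5): no — a S e and a S g, but not e S g.
So F validates K, T; S4 would additionally require S to be transitive. The strongest is T.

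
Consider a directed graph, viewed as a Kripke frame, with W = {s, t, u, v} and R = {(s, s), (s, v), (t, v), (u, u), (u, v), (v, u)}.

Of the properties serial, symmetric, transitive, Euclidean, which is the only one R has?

Serial: yes — every world has a successor (e.g. s R s).
Symmetric: no — s R v but not v R s.
Transitive: no — s R v and v R u, but not s R u.
Euclidean: no — s R v and s R s, but not v R s.
Only serial holds.

serial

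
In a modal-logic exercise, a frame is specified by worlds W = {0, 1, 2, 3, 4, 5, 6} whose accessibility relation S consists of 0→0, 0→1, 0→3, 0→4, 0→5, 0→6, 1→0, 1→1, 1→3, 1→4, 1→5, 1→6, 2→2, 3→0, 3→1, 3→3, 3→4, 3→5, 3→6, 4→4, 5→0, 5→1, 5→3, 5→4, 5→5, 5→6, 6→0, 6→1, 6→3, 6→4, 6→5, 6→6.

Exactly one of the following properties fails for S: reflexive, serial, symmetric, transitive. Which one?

Reflexive: yes — every world is S-related to itself.
Serial: yes — every world has a successor (e.g. 0 S 0).
Symmetric: no — 0 S 4 but not 4 S 0.
Transitive: yes — every two-step S-path is closed by a direct edge.
Only symmetric fails.

symmetric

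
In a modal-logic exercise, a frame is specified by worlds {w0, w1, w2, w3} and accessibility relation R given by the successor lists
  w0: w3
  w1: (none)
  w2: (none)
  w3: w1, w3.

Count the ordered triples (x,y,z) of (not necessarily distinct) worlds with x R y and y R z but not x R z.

Enumerating: (w0,w3,w1).

1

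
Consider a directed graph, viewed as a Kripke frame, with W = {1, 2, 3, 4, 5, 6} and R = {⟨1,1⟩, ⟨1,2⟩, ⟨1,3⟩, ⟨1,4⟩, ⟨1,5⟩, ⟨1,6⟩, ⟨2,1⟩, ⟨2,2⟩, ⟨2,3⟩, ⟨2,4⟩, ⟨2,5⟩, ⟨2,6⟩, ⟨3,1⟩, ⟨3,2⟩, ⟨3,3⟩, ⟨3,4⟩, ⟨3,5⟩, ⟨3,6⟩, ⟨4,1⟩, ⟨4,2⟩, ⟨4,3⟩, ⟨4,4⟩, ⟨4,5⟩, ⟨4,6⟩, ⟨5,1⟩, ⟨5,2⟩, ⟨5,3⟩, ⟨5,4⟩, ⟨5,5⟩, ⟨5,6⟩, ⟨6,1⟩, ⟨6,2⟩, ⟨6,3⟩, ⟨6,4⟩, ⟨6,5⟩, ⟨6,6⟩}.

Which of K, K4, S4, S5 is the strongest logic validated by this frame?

S5

Transitive (axiom 4): yes — every two-step R-path is closed by a direct edge.
Reflexive (axiom T): yes — every world is R-related to itself.
Euclidean (axiom 5): yes — any two successors of a common world are R-related.
So F validates K, K4, S4, S5. The strongest is S5.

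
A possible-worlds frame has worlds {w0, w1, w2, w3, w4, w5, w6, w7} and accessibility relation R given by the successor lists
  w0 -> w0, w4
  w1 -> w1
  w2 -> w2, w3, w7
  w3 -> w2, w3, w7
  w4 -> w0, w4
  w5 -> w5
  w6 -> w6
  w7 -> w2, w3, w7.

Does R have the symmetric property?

Symmetric: yes — every pair in R has its reverse in R.

Yes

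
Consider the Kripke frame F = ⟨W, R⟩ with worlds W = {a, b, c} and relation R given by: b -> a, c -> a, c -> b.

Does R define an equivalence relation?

Reflexive: no — a is not related to itself.
Symmetric: no — b R a but not a R b.
Transitive: yes — every two-step R-path is closed by a direct edge.
So R is not an equivalence relation.

No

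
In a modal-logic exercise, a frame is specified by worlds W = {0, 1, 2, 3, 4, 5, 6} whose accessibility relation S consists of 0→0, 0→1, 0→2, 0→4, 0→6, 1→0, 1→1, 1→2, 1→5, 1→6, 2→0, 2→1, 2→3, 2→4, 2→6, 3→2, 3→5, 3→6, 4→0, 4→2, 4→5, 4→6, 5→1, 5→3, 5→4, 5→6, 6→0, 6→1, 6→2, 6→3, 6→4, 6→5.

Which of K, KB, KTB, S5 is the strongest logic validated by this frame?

KB

Symmetric (axiom B): yes — every pair in S has its reverse in S.
Reflexive (axiom T): no — 2 is not related to itself.
Euclidean (axiom 5): no — 0 S 1 and 0 S 4, but not 1 S 4.
So F validates K, KB; KTB would additionally require S to be reflexive. The strongest is KB.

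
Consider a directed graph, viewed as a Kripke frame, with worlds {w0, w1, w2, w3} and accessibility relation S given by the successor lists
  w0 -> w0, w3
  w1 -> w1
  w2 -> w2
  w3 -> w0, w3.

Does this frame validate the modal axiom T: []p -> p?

By correspondence theory, T is valid on a frame iff S is reflexive.
Reflexive: yes — every world is S-related to itself.

Yes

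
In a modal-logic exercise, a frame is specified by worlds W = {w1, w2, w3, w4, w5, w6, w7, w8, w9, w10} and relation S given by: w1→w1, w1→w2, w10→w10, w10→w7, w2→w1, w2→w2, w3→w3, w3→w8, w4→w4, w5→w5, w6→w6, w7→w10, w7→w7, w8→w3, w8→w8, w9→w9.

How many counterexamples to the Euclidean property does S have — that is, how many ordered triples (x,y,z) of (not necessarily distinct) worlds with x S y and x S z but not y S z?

S is Euclidean; there are no such tuples.

0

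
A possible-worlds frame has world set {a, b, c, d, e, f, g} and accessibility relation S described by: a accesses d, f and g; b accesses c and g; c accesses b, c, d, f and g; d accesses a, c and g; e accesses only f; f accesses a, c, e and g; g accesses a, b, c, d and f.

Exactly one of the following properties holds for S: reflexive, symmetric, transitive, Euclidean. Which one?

symmetric

Reflexive: no — a is not related to itself.
Symmetric: yes — every pair in S has its reverse in S.
Transitive: no — a S d and d S c, but not a S c.
Euclidean: no — a S d and a S f, but not d S f.
Only symmetric holds.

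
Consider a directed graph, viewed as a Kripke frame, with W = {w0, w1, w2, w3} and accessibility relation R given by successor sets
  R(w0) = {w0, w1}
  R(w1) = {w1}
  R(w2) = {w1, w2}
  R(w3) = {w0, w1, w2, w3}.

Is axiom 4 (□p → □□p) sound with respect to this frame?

The schema 4 characterises exactly the transitive frames.
Transitive: yes — every two-step R-path is closed by a direct edge.

Yes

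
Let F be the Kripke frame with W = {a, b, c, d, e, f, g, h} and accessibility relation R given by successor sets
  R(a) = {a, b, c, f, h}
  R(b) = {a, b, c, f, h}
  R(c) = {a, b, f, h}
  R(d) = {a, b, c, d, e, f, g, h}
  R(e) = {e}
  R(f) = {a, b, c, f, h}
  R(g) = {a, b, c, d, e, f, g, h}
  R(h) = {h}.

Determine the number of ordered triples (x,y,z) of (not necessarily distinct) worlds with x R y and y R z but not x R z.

3

Enumerating: (c,a,c), (c,b,c), (c,f,c).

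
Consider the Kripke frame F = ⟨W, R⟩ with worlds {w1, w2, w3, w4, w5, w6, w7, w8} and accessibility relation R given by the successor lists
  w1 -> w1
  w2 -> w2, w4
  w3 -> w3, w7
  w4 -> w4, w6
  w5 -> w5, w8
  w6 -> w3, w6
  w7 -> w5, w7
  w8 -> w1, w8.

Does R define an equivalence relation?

Reflexive: yes — every world is R-related to itself.
Symmetric: no — w2 R w4 but not w4 R w2.
Transitive: no — w2 R w4 and w4 R w6, but not w2 R w6.
So R is not an equivalence relation.

No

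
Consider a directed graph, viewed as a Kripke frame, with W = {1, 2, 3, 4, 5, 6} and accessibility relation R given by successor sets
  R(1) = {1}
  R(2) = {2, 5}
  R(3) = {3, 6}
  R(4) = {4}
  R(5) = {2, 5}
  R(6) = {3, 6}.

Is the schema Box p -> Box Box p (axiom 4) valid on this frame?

Axiom 4 corresponds to the accessibility relation being transitive.
Transitive: yes — every two-step R-path is closed by a direct edge.

Yes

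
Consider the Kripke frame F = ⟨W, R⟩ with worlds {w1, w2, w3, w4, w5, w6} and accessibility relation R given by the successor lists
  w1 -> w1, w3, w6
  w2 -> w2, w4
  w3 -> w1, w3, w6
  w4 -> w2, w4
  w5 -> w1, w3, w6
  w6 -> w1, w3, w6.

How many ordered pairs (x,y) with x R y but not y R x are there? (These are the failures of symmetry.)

Enumerating: (w5,w1), (w5,w3), (w5,w6).

3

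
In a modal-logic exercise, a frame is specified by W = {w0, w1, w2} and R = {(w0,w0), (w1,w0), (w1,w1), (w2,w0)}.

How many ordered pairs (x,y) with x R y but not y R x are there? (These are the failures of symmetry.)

2

Enumerating: (w1,w0), (w2,w0).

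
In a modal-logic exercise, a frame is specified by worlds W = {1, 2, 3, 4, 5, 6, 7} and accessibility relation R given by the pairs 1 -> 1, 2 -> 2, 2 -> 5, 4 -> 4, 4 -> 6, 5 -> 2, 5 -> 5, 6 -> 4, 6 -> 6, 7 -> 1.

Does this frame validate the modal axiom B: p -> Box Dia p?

No

By correspondence theory, B is valid on a frame iff R is symmetric.
Symmetric: no — 7 R 1 but not 1 R 7.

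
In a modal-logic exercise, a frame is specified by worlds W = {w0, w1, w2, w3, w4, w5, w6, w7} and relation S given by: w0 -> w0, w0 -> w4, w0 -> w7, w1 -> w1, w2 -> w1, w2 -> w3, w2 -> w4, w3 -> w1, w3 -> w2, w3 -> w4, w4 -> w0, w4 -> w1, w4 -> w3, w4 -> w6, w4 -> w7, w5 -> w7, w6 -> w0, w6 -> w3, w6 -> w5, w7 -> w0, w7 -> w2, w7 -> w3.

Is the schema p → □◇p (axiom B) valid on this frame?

The schema B characterises exactly the symmetric frames.
Symmetric: no — w2 S w1 but not w1 S w2.

No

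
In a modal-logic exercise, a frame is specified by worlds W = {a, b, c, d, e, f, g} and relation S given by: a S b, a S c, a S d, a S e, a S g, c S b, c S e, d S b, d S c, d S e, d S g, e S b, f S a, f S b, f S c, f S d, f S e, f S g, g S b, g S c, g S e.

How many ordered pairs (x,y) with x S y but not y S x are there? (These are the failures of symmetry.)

Enumerating: (a,b), (a,c), (a,d), (a,e), (a,g), (c,b), (c,e), (d,b), (d,c), (d,e), (d,g), (e,b), … and 9 more.
Total: 21.

21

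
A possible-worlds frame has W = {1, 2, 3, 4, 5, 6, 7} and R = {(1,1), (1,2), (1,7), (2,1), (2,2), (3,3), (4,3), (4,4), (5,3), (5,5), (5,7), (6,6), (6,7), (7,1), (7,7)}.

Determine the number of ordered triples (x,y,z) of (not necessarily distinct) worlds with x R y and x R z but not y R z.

8

Enumerating: (1,2,7), (1,7,2), (4,3,4), (5,3,5), (5,3,7), (5,7,3), (5,7,5), (6,7,6).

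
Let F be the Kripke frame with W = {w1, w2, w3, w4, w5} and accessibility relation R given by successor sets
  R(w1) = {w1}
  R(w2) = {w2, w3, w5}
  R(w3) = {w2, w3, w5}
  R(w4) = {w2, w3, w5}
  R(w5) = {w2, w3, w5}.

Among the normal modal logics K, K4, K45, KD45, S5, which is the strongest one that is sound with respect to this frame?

Transitive (axiom 4): yes — every two-step R-path is closed by a direct edge.
Euclidean (axiom 5): yes — any two successors of a common world are R-related.
Serial (axiom D): yes — every world has a successor (e.g. w1 R w1).
Reflexive (axiom T): no — w4 is not related to itself.
So F validates K, K4, K45, KD45; S5 would additionally require R to be reflexive. The strongest is KD45.

KD45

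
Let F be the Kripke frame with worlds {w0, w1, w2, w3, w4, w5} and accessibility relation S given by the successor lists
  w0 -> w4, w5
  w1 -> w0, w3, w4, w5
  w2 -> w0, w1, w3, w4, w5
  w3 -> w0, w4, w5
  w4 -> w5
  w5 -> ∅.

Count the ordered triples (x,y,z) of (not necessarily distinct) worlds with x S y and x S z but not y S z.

Enumerating: (w0,w4,w4), (w0,w5,w4), (w0,w5,w5), (w1,w0,w0), (w1,w0,w3), (w1,w3,w3), (w1,w4,w0), (w1,w4,w3), (w1,w4,w4), (w1,w5,w0), (w1,w5,w3), (w1,w5,w4), … and 23 more.
Total: 35.

35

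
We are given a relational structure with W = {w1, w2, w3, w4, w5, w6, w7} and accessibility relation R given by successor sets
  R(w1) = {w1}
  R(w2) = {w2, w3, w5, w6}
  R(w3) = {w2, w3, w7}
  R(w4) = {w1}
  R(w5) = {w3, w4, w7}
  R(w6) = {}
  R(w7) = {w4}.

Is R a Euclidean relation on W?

No

Euclidean: no — w2 R w3 and w2 R w5, but not w3 R w5.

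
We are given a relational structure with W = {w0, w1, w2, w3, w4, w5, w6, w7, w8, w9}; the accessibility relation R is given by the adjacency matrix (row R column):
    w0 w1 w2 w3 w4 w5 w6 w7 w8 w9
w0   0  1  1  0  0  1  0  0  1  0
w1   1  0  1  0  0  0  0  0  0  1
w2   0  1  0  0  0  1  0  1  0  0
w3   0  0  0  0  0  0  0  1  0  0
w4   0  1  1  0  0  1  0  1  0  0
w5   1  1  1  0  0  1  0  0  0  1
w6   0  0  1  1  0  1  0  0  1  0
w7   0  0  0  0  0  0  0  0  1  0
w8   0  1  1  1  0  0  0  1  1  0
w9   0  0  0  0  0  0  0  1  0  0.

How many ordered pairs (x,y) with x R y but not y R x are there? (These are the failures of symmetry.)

Enumerating: (w0,w2), (w0,w8), (w1,w9), (w2,w7), (w3,w7), (w4,w1), (w4,w2), (w4,w5), (w4,w7), (w5,w1), (w5,w9), (w6,w2), … and 7 more.
Total: 19.

19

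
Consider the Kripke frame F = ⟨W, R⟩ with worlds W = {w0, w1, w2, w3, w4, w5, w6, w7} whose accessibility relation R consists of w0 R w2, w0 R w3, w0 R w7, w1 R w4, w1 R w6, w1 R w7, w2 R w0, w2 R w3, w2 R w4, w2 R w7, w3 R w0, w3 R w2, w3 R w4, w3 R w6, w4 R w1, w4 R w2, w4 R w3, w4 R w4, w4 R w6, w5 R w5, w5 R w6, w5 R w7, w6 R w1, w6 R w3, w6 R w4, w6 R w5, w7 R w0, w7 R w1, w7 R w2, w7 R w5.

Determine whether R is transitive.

Transitive: no — w0 R w2 and w2 R w4, but not w0 R w4.

No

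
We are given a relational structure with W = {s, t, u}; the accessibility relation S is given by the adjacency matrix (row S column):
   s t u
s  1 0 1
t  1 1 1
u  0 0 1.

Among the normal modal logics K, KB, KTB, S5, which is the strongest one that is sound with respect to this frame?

Symmetric (axiom B): no — s S u but not u S s.
Reflexive (axiom T): yes — every world is S-related to itself.
Euclidean (axiom 5): no — t S u and t S s, but not u S s.
So F validates K; KB would additionally require S to be symmetric. The strongest is K.

K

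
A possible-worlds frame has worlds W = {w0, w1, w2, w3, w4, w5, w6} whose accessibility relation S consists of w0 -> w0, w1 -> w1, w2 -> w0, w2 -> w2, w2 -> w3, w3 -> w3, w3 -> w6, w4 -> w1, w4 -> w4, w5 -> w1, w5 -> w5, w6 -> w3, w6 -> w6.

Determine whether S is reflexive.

Yes

Reflexive: yes — every world is S-related to itself.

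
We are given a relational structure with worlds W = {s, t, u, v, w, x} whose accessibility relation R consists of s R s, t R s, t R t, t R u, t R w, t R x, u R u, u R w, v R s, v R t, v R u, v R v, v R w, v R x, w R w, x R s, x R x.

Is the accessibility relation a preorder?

Reflexive: yes — every world is R-related to itself.
Transitive: yes — every two-step R-path is closed by a direct edge.
So R is a preorder.

Yes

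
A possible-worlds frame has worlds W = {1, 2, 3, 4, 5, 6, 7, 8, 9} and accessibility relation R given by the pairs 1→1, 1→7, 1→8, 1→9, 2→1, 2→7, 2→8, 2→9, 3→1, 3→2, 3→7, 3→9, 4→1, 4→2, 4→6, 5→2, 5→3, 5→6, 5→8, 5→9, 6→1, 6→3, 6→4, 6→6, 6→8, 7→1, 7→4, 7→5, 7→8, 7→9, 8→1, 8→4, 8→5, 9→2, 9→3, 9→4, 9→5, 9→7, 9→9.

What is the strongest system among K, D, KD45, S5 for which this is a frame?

D

Serial (axiom D): yes — every world has a successor (e.g. 1 R 1).
Euclidean (axiom 5): no — 1 R 8 and 1 R 7, but not 8 R 7.
Transitive (axiom 4): no — 1 R 7 and 7 R 4, but not 1 R 4.
Reflexive (axiom T): no — 2 is not related to itself.
So F validates K, D; KD45 would additionally require R to be Euclidean and transitive. The strongest is D.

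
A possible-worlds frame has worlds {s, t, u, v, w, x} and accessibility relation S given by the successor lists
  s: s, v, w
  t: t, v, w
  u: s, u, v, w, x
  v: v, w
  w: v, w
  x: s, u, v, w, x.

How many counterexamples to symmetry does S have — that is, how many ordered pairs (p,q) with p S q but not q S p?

Enumerating: (s,v), (s,w), (t,v), (t,w), (u,s), (u,v), (u,w), (x,s), (x,v), (x,w).

10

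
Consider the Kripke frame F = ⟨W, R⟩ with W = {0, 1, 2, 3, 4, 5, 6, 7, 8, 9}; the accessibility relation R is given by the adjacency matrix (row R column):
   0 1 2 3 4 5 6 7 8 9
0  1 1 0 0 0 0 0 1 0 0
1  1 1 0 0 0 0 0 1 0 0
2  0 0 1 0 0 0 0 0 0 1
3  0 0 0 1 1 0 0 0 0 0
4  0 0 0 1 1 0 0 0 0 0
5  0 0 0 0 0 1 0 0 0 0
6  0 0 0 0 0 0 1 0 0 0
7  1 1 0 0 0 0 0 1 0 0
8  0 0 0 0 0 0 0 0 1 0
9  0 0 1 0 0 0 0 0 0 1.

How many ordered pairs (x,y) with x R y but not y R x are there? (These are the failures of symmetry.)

R is symmetric; there are no such tuples.

0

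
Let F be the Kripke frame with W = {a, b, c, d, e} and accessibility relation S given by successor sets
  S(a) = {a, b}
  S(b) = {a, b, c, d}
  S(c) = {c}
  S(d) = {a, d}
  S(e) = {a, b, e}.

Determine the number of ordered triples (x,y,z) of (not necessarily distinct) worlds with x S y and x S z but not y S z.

Enumerating: (b,a,c), (b,a,d), (b,c,a), (b,c,b), (b,c,d), (b,d,b), (b,d,c), (d,a,d), (e,a,e), (e,b,e).

10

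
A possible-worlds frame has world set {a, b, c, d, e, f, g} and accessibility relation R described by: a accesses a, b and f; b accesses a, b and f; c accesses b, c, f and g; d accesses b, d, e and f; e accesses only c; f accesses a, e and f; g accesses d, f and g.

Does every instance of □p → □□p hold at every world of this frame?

By correspondence theory, 4 is valid on a frame iff R is transitive.
Transitive: no — a R f and f R e, but not a R e.

No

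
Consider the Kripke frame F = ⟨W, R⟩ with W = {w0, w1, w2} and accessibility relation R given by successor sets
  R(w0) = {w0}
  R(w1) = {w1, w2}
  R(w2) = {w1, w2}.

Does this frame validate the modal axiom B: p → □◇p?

Yes

Axiom B corresponds to the accessibility relation being symmetric.
Symmetric: yes — every pair in R has its reverse in R.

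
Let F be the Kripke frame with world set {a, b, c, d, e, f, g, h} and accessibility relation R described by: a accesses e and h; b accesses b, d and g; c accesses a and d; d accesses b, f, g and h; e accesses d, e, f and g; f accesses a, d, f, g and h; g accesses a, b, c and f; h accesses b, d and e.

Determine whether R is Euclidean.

No

Euclidean: no — a R e and a R h, but not e R h.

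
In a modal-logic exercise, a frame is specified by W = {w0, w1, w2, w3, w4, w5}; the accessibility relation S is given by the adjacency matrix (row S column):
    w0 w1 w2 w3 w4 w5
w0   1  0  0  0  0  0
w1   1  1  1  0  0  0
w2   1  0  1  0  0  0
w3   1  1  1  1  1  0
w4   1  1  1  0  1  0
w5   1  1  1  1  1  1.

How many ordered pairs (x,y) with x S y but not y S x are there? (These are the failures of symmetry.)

15

Enumerating: (w1,w0), (w1,w2), (w2,w0), (w3,w0), (w3,w1), (w3,w2), (w3,w4), (w4,w0), (w4,w1), (w4,w2), (w5,w0), (w5,w1), (w5,w2), (w5,w3), (w5,w4).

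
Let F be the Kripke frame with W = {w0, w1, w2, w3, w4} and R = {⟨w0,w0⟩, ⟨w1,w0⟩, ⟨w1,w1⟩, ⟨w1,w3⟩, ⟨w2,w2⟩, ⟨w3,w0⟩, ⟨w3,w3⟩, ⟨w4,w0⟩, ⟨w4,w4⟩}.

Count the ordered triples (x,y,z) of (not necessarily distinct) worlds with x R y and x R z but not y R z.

Enumerating: (w1,w0,w1), (w1,w0,w3), (w1,w3,w1), (w3,w0,w3), (w4,w0,w4).

5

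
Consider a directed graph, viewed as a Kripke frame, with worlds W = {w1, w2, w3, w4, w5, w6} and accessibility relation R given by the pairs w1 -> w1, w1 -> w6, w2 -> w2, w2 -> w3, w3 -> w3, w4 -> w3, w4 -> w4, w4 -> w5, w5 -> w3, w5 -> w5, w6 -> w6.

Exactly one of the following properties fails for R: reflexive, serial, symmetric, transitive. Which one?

Reflexive: yes — every world is R-related to itself.
Serial: yes — every world has a successor (e.g. w1 R w1).
Symmetric: no — w1 R w6 but not w6 R w1.
Transitive: yes — every two-step R-path is closed by a direct edge.
Only symmetric fails.

symmetric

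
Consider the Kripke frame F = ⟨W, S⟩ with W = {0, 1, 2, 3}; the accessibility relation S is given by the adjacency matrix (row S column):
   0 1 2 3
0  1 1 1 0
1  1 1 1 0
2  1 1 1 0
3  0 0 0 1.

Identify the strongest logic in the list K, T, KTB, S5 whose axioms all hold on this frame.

Reflexive (axiom T): yes — every world is S-related to itself.
Symmetric (axiom B): yes — every pair in S has its reverse in S.
Euclidean (axiom 5): yes — any two successors of a common world are S-related.
So F validates K, T, KTB, S5. The strongest is S5.

S5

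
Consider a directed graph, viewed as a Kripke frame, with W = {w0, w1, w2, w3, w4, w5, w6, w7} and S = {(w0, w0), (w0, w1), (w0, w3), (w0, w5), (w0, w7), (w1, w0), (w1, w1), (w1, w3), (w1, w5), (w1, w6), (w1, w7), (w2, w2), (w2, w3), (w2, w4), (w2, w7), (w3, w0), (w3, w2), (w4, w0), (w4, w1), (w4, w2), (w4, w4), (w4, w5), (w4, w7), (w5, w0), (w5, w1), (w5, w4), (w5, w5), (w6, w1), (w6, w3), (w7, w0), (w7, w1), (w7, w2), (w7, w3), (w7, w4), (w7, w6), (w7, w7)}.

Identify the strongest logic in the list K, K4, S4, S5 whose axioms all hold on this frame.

K

Transitive (axiom 4): no — w0 S w1 and w1 S w6, but not w0 S w6.
Reflexive (axiom T): no — w3 is not related to itself.
Euclidean (axiom 5): no — w0 S w3 and w0 S w1, but not w3 S w1.
So F validates K; K4 would additionally require S to be transitive. The strongest is K.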